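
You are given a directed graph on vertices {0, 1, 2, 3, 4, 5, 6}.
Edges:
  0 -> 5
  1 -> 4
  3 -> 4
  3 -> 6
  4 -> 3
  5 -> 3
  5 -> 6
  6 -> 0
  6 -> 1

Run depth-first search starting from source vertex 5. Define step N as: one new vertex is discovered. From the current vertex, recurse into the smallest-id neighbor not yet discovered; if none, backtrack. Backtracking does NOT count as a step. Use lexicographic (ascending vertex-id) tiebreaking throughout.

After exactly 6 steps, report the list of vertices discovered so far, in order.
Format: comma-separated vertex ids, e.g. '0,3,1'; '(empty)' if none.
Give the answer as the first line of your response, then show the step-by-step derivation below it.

5,3,4,6,0,1

step 1: discover 5; path=5; order=5
step 2: discover 3; path=5>3; order=5,3
step 3: discover 4; path=5>3>4; order=5,3,4
step 4: discover 6; path=5>3>6; order=5,3,4,6
step 5: discover 0; path=5>3>6>0; order=5,3,4,6,0
step 6: discover 1; path=5>3>6>1; order=5,3,4,6,0,1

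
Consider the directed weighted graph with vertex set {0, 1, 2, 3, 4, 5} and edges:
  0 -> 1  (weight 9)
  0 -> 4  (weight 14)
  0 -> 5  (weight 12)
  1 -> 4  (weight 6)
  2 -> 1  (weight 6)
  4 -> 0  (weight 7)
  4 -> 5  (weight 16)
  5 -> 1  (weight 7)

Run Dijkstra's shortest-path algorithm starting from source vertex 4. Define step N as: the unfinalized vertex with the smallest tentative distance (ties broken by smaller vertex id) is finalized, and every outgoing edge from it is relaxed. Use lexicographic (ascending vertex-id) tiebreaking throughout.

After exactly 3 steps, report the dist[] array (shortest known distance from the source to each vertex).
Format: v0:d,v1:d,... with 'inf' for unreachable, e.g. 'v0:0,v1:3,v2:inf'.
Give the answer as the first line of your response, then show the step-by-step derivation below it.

v0:7,v1:16,v2:inf,v3:inf,v4:0,v5:16

step 1: dist = v0:7,v1:inf,v2:inf,v3:inf,v4:0,v5:16
step 2: dist = v0:7,v1:16,v2:inf,v3:inf,v4:0,v5:16
step 3: dist = v0:7,v1:16,v2:inf,v3:inf,v4:0,v5:16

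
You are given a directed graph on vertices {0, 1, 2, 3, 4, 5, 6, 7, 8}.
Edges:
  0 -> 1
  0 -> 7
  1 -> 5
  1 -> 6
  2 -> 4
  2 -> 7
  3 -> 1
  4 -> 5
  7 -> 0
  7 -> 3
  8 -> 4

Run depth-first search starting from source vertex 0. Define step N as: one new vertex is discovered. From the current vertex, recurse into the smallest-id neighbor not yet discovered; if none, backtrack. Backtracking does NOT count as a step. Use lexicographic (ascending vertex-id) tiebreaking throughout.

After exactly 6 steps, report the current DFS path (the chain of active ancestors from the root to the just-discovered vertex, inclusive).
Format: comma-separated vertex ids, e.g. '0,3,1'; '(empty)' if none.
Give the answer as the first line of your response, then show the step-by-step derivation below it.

0,7,3

step 1: discover 0; path=0; order=0
step 2: discover 1; path=0>1; order=0,1
step 3: discover 5; path=0>1>5; order=0,1,5
step 4: discover 6; path=0>1>6; order=0,1,5,6
step 5: discover 7; path=0>7; order=0,1,5,6,7
step 6: discover 3; path=0>7>3; order=0,1,5,6,7,3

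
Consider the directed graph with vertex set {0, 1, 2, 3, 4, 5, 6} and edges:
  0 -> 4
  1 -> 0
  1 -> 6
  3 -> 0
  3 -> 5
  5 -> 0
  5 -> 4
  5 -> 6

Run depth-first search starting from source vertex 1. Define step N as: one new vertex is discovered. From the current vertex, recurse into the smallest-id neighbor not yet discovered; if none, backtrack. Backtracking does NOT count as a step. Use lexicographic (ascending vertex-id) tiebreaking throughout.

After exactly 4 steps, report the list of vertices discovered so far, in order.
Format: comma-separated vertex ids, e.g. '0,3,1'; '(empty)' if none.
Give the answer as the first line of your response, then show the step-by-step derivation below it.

1,0,4,6

step 1: discover 1; path=1; order=1
step 2: discover 0; path=1>0; order=1,0
step 3: discover 4; path=1>0>4; order=1,0,4
step 4: discover 6; path=1>6; order=1,0,4,6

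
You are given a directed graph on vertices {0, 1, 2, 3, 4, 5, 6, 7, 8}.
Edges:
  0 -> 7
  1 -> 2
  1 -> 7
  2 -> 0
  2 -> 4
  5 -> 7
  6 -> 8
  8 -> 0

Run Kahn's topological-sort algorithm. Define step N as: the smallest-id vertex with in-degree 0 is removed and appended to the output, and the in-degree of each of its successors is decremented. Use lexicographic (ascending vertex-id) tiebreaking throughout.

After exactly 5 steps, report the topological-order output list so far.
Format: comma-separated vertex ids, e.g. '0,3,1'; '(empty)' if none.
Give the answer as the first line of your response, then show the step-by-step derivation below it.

1,2,3,4,5

step 1: output 1; order=[1]; indeg=(2,0,0,0,1,0,0,2,1)
step 2: output 2; order=[1,2]; indeg=(1,0,0,0,0,0,0,2,1)
step 3: output 3; order=[1,2,3]; indeg=(1,0,0,0,0,0,0,2,1)
step 4: output 4; order=[1,2,3,4]; indeg=(1,0,0,0,0,0,0,2,1)
step 5: output 5; order=[1,2,3,4,5]; indeg=(1,0,0,0,0,0,0,1,1)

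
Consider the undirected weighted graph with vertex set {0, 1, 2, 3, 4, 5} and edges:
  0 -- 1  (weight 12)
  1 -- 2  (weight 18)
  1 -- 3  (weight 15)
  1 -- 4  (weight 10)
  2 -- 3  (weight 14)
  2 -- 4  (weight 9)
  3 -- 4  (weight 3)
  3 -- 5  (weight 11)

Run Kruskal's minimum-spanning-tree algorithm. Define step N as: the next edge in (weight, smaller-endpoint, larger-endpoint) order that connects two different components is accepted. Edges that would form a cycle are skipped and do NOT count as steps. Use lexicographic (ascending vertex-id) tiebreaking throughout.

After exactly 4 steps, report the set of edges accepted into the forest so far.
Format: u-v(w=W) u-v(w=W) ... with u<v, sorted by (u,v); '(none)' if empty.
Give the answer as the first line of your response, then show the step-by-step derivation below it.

1-4(w=10) 2-4(w=9) 3-4(w=3) 3-5(w=11)

step 1: add edge 3-4 (w=3); MST = {3-4(w=3)}
step 2: add edge 2-4 (w=9); MST = {2-4(w=9) 3-4(w=3)}
step 3: add edge 1-4 (w=10); MST = {1-4(w=10) 2-4(w=9) 3-4(w=3)}
step 4: add edge 3-5 (w=11); MST = {1-4(w=10) 2-4(w=9) 3-4(w=3) 3-5(w=11)}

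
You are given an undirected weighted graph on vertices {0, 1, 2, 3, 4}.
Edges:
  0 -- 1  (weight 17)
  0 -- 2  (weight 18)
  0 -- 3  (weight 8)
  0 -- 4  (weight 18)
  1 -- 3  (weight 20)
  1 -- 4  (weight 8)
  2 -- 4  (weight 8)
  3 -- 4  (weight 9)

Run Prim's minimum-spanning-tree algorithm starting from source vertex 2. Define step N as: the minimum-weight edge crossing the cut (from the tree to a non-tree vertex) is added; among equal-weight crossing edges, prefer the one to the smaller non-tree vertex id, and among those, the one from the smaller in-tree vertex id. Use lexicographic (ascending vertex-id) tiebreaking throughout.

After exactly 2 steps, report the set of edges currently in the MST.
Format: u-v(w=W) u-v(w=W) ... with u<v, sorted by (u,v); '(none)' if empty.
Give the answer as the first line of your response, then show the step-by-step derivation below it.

1-4(w=8) 2-4(w=8)

step 1: add edge 2-4 (w=8); MST = {2-4(w=8)}
step 2: add edge 1-4 (w=8); MST = {1-4(w=8) 2-4(w=8)}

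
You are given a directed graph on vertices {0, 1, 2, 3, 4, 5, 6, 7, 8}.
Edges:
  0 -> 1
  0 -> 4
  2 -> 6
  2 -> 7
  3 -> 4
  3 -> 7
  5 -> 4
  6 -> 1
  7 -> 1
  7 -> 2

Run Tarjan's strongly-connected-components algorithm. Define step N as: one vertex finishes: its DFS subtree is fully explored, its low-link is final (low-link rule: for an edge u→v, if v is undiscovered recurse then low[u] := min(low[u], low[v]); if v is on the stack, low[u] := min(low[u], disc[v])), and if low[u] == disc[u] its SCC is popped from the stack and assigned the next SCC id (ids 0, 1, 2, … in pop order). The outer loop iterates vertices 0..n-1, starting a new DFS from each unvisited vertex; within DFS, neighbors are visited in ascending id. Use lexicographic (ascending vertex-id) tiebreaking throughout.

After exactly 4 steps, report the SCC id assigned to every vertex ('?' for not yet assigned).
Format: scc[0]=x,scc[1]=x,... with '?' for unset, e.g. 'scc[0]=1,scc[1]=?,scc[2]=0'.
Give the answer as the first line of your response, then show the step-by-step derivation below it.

scc[0]=2,scc[1]=0,scc[2]=?,scc[3]=?,scc[4]=1,scc[5]=?,scc[6]=3,scc[7]=?,scc[8]=?

step 1: low=(low[0]=0,low[1]=1,low[2]=?,low[3]=?,low[4]=?,low[5]=?,low[6]=?,low[7]=?,low[8]=?); scc=(scc[0]=?,scc[1]=0,scc[2]=?,scc[3]=?,scc[4]=?,scc[5]=?,scc[6]=?,scc[7]=?,scc[8]=?)
step 2: low=(low[0]=0,low[1]=1,low[2]=?,low[3]=?,low[4]=2,low[5]=?,low[6]=?,low[7]=?,low[8]=?); scc=(scc[0]=?,scc[1]=0,scc[2]=?,scc[3]=?,scc[4]=1,scc[5]=?,scc[6]=?,scc[7]=?,scc[8]=?)
step 3: low=(low[0]=0,low[1]=1,low[2]=?,low[3]=?,low[4]=2,low[5]=?,low[6]=?,low[7]=?,low[8]=?); scc=(scc[0]=2,scc[1]=0,scc[2]=?,scc[3]=?,scc[4]=1,scc[5]=?,scc[6]=?,scc[7]=?,scc[8]=?)
step 4: low=(low[0]=0,low[1]=1,low[2]=3,low[3]=?,low[4]=2,low[5]=?,low[6]=4,low[7]=?,low[8]=?); scc=(scc[0]=2,scc[1]=0,scc[2]=?,scc[3]=?,scc[4]=1,scc[5]=?,scc[6]=3,scc[7]=?,scc[8]=?)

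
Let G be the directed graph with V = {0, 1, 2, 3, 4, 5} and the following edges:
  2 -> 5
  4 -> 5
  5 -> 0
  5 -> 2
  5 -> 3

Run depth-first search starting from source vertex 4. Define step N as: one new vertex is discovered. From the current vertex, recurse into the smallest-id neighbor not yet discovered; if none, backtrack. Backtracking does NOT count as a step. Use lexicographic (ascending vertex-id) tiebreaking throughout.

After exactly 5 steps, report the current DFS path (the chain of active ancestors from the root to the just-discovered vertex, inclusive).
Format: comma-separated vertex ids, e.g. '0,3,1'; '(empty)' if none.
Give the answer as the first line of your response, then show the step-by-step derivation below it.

4,5,3

step 1: discover 4; path=4; order=4
step 2: discover 5; path=4>5; order=4,5
step 3: discover 0; path=4>5>0; order=4,5,0
step 4: discover 2; path=4>5>2; order=4,5,0,2
step 5: discover 3; path=4>5>3; order=4,5,0,2,3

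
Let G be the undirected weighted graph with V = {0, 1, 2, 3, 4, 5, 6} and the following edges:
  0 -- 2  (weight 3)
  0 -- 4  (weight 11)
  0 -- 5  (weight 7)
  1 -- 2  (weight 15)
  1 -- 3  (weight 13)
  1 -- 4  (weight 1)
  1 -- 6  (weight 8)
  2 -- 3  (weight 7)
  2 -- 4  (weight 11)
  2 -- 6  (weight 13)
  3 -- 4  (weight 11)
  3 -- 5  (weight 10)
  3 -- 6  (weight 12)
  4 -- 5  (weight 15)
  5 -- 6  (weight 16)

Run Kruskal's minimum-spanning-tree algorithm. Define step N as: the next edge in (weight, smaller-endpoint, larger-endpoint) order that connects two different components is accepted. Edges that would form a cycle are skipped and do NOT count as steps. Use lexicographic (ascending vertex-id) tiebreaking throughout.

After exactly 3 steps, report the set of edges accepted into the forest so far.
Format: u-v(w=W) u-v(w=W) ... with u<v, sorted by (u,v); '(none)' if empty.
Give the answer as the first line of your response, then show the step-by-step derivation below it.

0-2(w=3) 0-5(w=7) 1-4(w=1)

step 1: add edge 1-4 (w=1); MST = {1-4(w=1)}
step 2: add edge 0-2 (w=3); MST = {0-2(w=3) 1-4(w=1)}
step 3: add edge 0-5 (w=7); MST = {0-2(w=3) 0-5(w=7) 1-4(w=1)}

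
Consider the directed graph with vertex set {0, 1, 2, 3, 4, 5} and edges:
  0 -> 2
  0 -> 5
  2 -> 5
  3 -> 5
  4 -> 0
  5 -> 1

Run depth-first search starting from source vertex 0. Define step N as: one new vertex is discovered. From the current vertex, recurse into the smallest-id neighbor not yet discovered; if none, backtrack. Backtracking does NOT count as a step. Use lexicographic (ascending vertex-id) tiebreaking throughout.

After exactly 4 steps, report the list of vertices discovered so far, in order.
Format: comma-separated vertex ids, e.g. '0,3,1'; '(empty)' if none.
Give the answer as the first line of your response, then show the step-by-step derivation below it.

0,2,5,1

step 1: discover 0; path=0; order=0
step 2: discover 2; path=0>2; order=0,2
step 3: discover 5; path=0>2>5; order=0,2,5
step 4: discover 1; path=0>2>5>1; order=0,2,5,1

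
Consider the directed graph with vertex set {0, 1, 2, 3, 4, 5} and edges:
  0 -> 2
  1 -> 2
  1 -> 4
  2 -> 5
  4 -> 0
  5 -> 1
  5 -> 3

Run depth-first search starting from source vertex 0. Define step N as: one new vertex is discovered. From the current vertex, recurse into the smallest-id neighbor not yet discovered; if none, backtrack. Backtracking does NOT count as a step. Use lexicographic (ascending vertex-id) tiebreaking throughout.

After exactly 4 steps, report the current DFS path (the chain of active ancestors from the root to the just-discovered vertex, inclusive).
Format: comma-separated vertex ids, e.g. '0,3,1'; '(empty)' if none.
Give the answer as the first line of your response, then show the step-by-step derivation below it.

0,2,5,1

step 1: discover 0; path=0; order=0
step 2: discover 2; path=0>2; order=0,2
step 3: discover 5; path=0>2>5; order=0,2,5
step 4: discover 1; path=0>2>5>1; order=0,2,5,1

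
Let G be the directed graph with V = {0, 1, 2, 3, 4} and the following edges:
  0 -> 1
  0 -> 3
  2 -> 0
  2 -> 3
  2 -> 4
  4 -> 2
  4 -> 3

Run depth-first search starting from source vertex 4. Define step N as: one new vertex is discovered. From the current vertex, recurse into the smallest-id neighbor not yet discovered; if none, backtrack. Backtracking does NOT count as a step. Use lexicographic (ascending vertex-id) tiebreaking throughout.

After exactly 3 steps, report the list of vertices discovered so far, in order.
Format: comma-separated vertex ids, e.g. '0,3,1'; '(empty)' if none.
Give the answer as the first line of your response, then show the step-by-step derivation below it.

4,2,0

step 1: discover 4; path=4; order=4
step 2: discover 2; path=4>2; order=4,2
step 3: discover 0; path=4>2>0; order=4,2,0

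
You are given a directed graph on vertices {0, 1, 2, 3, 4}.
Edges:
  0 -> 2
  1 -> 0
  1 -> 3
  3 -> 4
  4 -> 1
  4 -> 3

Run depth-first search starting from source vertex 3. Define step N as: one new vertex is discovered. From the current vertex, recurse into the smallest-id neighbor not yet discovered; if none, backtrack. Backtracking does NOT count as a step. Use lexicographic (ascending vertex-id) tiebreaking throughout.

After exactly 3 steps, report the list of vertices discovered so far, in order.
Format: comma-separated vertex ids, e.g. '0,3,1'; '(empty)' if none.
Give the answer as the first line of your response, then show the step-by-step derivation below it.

3,4,1

step 1: discover 3; path=3; order=3
step 2: discover 4; path=3>4; order=3,4
step 3: discover 1; path=3>4>1; order=3,4,1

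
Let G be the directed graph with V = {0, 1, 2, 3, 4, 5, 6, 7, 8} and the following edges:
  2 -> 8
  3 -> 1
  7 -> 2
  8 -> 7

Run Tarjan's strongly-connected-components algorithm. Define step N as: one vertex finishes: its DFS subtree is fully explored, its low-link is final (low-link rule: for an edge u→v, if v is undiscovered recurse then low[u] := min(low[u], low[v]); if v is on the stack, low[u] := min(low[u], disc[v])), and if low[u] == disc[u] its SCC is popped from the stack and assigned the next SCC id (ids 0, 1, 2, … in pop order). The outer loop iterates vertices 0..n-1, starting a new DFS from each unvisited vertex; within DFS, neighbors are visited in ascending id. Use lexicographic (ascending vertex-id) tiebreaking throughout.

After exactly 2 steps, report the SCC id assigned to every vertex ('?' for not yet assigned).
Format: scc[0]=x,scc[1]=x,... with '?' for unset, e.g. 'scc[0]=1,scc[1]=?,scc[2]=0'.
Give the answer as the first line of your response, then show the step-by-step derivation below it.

scc[0]=0,scc[1]=1,scc[2]=?,scc[3]=?,scc[4]=?,scc[5]=?,scc[6]=?,scc[7]=?,scc[8]=?

step 1: low=(low[0]=0,low[1]=?,low[2]=?,low[3]=?,low[4]=?,low[5]=?,low[6]=?,low[7]=?,low[8]=?); scc=(scc[0]=0,scc[1]=?,scc[2]=?,scc[3]=?,scc[4]=?,scc[5]=?,scc[6]=?,scc[7]=?,scc[8]=?)
step 2: low=(low[0]=0,low[1]=1,low[2]=?,low[3]=?,low[4]=?,low[5]=?,low[6]=?,low[7]=?,low[8]=?); scc=(scc[0]=0,scc[1]=1,scc[2]=?,scc[3]=?,scc[4]=?,scc[5]=?,scc[6]=?,scc[7]=?,scc[8]=?)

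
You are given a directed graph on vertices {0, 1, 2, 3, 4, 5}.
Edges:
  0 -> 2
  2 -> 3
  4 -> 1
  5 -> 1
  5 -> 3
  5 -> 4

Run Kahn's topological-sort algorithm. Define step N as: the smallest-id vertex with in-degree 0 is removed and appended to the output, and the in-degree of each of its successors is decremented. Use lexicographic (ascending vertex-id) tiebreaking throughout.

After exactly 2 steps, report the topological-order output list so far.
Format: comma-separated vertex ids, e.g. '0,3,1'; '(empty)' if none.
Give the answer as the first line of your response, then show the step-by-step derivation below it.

0,2

step 1: output 0; order=[0]; indeg=(0,2,0,2,1,0)
step 2: output 2; order=[0,2]; indeg=(0,2,0,1,1,0)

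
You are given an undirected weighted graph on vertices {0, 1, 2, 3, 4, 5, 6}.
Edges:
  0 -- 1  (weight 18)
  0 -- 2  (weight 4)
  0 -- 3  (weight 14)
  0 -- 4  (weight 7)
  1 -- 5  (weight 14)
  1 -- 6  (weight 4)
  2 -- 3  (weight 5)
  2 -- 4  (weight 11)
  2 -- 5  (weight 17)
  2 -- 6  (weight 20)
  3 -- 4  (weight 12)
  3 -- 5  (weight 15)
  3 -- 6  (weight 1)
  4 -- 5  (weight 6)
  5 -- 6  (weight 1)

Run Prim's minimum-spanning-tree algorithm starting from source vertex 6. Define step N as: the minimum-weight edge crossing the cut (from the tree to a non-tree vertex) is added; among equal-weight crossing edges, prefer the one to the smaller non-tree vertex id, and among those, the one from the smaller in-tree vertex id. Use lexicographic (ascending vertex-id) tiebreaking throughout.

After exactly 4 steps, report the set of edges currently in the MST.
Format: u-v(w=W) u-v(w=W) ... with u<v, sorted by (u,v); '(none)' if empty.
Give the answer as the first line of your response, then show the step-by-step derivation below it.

1-6(w=4) 2-3(w=5) 3-6(w=1) 5-6(w=1)

step 1: add edge 3-6 (w=1); MST = {3-6(w=1)}
step 2: add edge 5-6 (w=1); MST = {3-6(w=1) 5-6(w=1)}
step 3: add edge 1-6 (w=4); MST = {1-6(w=4) 3-6(w=1) 5-6(w=1)}
step 4: add edge 2-3 (w=5); MST = {1-6(w=4) 2-3(w=5) 3-6(w=1) 5-6(w=1)}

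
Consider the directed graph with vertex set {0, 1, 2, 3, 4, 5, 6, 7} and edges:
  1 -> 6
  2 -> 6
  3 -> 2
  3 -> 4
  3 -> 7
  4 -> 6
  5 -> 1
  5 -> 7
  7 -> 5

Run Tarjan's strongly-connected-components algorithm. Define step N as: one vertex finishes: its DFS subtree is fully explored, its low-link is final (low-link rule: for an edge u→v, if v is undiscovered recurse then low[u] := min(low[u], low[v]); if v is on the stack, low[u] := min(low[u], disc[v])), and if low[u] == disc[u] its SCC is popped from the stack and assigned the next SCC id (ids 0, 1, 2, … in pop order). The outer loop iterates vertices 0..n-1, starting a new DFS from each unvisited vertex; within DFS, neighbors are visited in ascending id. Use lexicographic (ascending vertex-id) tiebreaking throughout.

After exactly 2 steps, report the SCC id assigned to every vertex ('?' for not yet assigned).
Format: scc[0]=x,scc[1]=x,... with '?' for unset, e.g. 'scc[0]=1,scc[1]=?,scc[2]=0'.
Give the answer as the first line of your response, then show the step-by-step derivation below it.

scc[0]=0,scc[1]=?,scc[2]=?,scc[3]=?,scc[4]=?,scc[5]=?,scc[6]=1,scc[7]=?

step 1: low=(low[0]=0,low[1]=?,low[2]=?,low[3]=?,low[4]=?,low[5]=?,low[6]=?,low[7]=?); scc=(scc[0]=0,scc[1]=?,scc[2]=?,scc[3]=?,scc[4]=?,scc[5]=?,scc[6]=?,scc[7]=?)
step 2: low=(low[0]=0,low[1]=1,low[2]=?,low[3]=?,low[4]=?,low[5]=?,low[6]=2,low[7]=?); scc=(scc[0]=0,scc[1]=?,scc[2]=?,scc[3]=?,scc[4]=?,scc[5]=?,scc[6]=1,scc[7]=?)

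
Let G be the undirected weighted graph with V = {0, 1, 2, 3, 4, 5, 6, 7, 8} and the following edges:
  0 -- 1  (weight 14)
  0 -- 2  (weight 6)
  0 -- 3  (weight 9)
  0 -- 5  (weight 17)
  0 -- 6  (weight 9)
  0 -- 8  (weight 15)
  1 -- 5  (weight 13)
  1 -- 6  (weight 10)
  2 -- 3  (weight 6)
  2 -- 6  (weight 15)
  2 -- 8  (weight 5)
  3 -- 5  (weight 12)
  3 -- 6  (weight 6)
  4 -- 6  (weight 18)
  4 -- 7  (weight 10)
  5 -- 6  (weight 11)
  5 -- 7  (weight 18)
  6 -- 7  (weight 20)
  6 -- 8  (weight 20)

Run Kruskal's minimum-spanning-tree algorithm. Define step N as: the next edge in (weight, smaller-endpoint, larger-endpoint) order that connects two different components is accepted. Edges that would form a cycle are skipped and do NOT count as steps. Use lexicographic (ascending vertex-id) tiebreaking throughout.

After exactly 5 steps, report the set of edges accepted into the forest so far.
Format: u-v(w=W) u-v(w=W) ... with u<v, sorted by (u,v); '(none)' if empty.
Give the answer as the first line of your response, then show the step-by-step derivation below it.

0-2(w=6) 1-6(w=10) 2-3(w=6) 2-8(w=5) 3-6(w=6)

step 1: add edge 2-8 (w=5); MST = {2-8(w=5)}
step 2: add edge 0-2 (w=6); MST = {0-2(w=6) 2-8(w=5)}
step 3: add edge 2-3 (w=6); MST = {0-2(w=6) 2-3(w=6) 2-8(w=5)}
step 4: add edge 3-6 (w=6); MST = {0-2(w=6) 2-3(w=6) 2-8(w=5) 3-6(w=6)}
step 5: add edge 1-6 (w=10); MST = {0-2(w=6) 1-6(w=10) 2-3(w=6) 2-8(w=5) 3-6(w=6)}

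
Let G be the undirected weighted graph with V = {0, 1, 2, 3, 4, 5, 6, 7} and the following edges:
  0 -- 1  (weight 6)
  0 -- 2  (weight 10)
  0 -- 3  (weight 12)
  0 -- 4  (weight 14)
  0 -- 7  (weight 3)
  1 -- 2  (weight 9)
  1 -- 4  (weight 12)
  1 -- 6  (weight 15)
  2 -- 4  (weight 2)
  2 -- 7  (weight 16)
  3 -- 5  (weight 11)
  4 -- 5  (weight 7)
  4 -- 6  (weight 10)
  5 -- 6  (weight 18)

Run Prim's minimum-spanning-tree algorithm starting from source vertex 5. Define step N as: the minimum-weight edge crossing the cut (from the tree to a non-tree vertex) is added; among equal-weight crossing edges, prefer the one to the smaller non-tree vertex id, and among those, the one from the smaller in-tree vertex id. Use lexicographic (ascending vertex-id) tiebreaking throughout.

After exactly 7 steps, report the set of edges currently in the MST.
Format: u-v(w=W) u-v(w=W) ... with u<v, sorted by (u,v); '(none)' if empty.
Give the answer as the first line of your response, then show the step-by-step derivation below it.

0-1(w=6) 0-7(w=3) 1-2(w=9) 2-4(w=2) 3-5(w=11) 4-5(w=7) 4-6(w=10)

step 1: add edge 4-5 (w=7); MST = {4-5(w=7)}
step 2: add edge 2-4 (w=2); MST = {2-4(w=2) 4-5(w=7)}
step 3: add edge 1-2 (w=9); MST = {1-2(w=9) 2-4(w=2) 4-5(w=7)}
step 4: add edge 0-1 (w=6); MST = {0-1(w=6) 1-2(w=9) 2-4(w=2) 4-5(w=7)}
step 5: add edge 0-7 (w=3); MST = {0-1(w=6) 0-7(w=3) 1-2(w=9) 2-4(w=2) 4-5(w=7)}
step 6: add edge 4-6 (w=10); MST = {0-1(w=6) 0-7(w=3) 1-2(w=9) 2-4(w=2) 4-5(w=7) 4-6(w=10)}
step 7: add edge 3-5 (w=11); MST = {0-1(w=6) 0-7(w=3) 1-2(w=9) 2-4(w=2) 3-5(w=11) 4-5(w=7) 4-6(w=10)}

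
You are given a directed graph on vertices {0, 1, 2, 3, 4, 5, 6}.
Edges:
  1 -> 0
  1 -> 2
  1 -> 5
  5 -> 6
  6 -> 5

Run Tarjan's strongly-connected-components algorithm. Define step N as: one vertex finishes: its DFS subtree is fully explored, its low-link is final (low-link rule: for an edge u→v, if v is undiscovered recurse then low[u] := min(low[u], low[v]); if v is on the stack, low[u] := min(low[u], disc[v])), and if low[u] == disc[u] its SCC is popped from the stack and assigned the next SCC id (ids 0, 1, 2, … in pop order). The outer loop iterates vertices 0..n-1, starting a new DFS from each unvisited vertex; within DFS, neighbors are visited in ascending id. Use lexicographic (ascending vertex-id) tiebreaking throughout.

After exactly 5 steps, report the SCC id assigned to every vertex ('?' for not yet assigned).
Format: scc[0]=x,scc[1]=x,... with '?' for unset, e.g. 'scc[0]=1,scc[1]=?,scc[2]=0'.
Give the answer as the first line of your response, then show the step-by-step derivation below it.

scc[0]=0,scc[1]=3,scc[2]=1,scc[3]=?,scc[4]=?,scc[5]=2,scc[6]=2

step 1: low=(low[0]=0,low[1]=?,low[2]=?,low[3]=?,low[4]=?,low[5]=?,low[6]=?); scc=(scc[0]=0,scc[1]=?,scc[2]=?,scc[3]=?,scc[4]=?,scc[5]=?,scc[6]=?)
step 2: low=(low[0]=0,low[1]=1,low[2]=2,low[3]=?,low[4]=?,low[5]=?,low[6]=?); scc=(scc[0]=0,scc[1]=?,scc[2]=1,scc[3]=?,scc[4]=?,scc[5]=?,scc[6]=?)
step 3: low=(low[0]=0,low[1]=1,low[2]=2,low[3]=?,low[4]=?,low[5]=3,low[6]=3); scc=(scc[0]=0,scc[1]=?,scc[2]=1,scc[3]=?,scc[4]=?,scc[5]=?,scc[6]=?)
step 4: low=(low[0]=0,low[1]=1,low[2]=2,low[3]=?,low[4]=?,low[5]=3,low[6]=3); scc=(scc[0]=0,scc[1]=?,scc[2]=1,scc[3]=?,scc[4]=?,scc[5]=2,scc[6]=2)
step 5: low=(low[0]=0,low[1]=1,low[2]=2,low[3]=?,low[4]=?,low[5]=3,low[6]=3); scc=(scc[0]=0,scc[1]=3,scc[2]=1,scc[3]=?,scc[4]=?,scc[5]=2,scc[6]=2)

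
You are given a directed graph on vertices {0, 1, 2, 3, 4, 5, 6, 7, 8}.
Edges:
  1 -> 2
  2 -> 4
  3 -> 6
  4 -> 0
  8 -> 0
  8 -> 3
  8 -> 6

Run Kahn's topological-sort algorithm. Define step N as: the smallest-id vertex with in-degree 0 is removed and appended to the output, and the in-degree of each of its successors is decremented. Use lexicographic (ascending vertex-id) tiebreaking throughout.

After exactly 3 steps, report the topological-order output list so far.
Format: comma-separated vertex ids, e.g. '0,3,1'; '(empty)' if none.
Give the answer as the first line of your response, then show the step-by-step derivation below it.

1,2,4

step 1: output 1; order=[1]; indeg=(2,0,0,1,1,0,2,0,0)
step 2: output 2; order=[1,2]; indeg=(2,0,0,1,0,0,2,0,0)
step 3: output 4; order=[1,2,4]; indeg=(1,0,0,1,0,0,2,0,0)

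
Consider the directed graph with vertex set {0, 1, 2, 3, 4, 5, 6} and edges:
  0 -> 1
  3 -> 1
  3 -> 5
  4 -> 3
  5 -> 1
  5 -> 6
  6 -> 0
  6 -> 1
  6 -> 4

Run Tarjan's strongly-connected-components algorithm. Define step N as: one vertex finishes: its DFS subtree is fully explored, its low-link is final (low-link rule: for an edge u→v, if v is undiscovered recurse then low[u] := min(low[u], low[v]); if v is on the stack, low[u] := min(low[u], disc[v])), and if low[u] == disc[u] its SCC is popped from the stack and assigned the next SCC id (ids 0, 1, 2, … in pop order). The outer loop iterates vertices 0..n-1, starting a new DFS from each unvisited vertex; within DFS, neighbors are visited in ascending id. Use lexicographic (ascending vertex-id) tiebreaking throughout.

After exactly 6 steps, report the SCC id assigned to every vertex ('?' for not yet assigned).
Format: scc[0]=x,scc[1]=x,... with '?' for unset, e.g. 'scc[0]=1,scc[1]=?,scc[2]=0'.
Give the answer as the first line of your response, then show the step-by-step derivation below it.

scc[0]=1,scc[1]=0,scc[2]=2,scc[3]=?,scc[4]=?,scc[5]=?,scc[6]=?

step 1: low=(low[0]=0,low[1]=1,low[2]=?,low[3]=?,low[4]=?,low[5]=?,low[6]=?); scc=(scc[0]=?,scc[1]=0,scc[2]=?,scc[3]=?,scc[4]=?,scc[5]=?,scc[6]=?)
step 2: low=(low[0]=0,low[1]=1,low[2]=?,low[3]=?,low[4]=?,low[5]=?,low[6]=?); scc=(scc[0]=1,scc[1]=0,scc[2]=?,scc[3]=?,scc[4]=?,scc[5]=?,scc[6]=?)
step 3: low=(low[0]=0,low[1]=1,low[2]=2,low[3]=?,low[4]=?,low[5]=?,low[6]=?); scc=(scc[0]=1,scc[1]=0,scc[2]=2,scc[3]=?,scc[4]=?,scc[5]=?,scc[6]=?)
step 4: low=(low[0]=0,low[1]=1,low[2]=2,low[3]=3,low[4]=3,low[5]=4,low[6]=5); scc=(scc[0]=1,scc[1]=0,scc[2]=2,scc[3]=?,scc[4]=?,scc[5]=?,scc[6]=?)
step 5: low=(low[0]=0,low[1]=1,low[2]=2,low[3]=3,low[4]=3,low[5]=4,low[6]=3); scc=(scc[0]=1,scc[1]=0,scc[2]=2,scc[3]=?,scc[4]=?,scc[5]=?,scc[6]=?)
step 6: low=(low[0]=0,low[1]=1,low[2]=2,low[3]=3,low[4]=3,low[5]=3,low[6]=3); scc=(scc[0]=1,scc[1]=0,scc[2]=2,scc[3]=?,scc[4]=?,scc[5]=?,scc[6]=?)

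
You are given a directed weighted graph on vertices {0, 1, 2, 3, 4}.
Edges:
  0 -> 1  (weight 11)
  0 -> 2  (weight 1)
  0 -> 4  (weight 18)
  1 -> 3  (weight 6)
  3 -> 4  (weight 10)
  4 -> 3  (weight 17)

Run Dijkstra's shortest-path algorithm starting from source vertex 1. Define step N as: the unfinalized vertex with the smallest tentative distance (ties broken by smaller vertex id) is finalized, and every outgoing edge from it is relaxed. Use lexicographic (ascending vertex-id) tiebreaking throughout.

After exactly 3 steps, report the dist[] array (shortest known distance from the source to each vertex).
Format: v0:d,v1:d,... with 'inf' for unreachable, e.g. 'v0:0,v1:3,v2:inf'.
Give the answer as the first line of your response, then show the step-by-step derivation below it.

v0:inf,v1:0,v2:inf,v3:6,v4:16

step 1: dist = v0:inf,v1:0,v2:inf,v3:6,v4:inf
step 2: dist = v0:inf,v1:0,v2:inf,v3:6,v4:16
step 3: dist = v0:inf,v1:0,v2:inf,v3:6,v4:16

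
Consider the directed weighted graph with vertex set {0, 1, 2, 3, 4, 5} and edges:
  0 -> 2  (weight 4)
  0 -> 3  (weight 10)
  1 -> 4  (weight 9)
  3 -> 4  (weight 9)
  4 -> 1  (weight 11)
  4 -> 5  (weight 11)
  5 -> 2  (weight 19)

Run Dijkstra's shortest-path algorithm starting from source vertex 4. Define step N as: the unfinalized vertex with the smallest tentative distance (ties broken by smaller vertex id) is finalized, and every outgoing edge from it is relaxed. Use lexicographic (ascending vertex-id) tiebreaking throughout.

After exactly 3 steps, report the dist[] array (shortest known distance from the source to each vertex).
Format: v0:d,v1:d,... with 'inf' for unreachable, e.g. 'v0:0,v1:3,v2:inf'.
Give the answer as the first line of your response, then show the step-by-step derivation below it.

v0:inf,v1:11,v2:30,v3:inf,v4:0,v5:11

step 1: dist = v0:inf,v1:11,v2:inf,v3:inf,v4:0,v5:11
step 2: dist = v0:inf,v1:11,v2:inf,v3:inf,v4:0,v5:11
step 3: dist = v0:inf,v1:11,v2:30,v3:inf,v4:0,v5:11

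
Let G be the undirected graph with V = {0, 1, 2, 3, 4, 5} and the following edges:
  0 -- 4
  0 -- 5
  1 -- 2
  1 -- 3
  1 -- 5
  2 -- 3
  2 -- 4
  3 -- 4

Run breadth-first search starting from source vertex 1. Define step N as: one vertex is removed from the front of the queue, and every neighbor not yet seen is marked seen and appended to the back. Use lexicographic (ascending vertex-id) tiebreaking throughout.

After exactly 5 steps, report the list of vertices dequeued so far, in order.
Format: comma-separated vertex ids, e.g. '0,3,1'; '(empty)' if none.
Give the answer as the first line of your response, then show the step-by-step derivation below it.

1,2,3,5,4

step 1: dequeue 1; queue=[2,3,5]; order=1
step 2: dequeue 2; queue=[3,5,4]; order=1,2
step 3: dequeue 3; queue=[5,4]; order=1,2,3
step 4: dequeue 5; queue=[4,0]; order=1,2,3,5
step 5: dequeue 4; queue=[0]; order=1,2,3,5,4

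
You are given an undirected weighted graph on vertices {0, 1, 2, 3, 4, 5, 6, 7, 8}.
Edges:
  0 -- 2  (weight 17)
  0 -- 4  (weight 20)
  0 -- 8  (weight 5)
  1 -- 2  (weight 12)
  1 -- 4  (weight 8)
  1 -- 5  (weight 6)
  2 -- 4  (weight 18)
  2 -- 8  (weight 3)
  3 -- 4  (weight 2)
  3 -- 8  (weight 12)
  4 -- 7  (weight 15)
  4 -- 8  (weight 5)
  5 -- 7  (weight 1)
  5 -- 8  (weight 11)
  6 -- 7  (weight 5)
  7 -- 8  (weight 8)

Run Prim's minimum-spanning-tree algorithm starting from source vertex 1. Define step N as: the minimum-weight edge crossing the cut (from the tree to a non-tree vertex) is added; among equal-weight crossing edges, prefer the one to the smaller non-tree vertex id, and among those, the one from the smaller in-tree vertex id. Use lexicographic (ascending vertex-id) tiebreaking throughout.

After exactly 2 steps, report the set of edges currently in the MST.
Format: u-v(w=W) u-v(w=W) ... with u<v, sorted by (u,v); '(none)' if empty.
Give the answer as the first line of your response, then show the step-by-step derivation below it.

1-5(w=6) 5-7(w=1)

step 1: add edge 1-5 (w=6); MST = {1-5(w=6)}
step 2: add edge 5-7 (w=1); MST = {1-5(w=6) 5-7(w=1)}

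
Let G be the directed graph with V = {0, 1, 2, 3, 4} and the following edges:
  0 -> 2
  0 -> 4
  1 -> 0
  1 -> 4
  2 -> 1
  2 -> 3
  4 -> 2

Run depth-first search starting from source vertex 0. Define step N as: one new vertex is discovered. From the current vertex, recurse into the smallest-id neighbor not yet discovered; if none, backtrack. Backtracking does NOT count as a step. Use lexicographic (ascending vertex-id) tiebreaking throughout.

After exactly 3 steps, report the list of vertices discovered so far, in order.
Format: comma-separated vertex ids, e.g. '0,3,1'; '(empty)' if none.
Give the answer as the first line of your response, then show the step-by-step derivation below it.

0,2,1

step 1: discover 0; path=0; order=0
step 2: discover 2; path=0>2; order=0,2
step 3: discover 1; path=0>2>1; order=0,2,1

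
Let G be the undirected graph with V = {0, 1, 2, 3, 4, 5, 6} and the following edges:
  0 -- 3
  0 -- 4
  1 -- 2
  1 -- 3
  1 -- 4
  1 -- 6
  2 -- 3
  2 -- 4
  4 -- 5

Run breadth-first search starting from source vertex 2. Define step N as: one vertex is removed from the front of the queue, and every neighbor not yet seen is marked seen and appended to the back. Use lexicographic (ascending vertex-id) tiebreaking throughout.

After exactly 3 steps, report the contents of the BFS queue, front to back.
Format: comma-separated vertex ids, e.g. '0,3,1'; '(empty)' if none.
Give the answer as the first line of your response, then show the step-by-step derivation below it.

4,6,0

step 1: dequeue 2; queue=[1,3,4]; order=2
step 2: dequeue 1; queue=[3,4,6]; order=2,1
step 3: dequeue 3; queue=[4,6,0]; order=2,1,3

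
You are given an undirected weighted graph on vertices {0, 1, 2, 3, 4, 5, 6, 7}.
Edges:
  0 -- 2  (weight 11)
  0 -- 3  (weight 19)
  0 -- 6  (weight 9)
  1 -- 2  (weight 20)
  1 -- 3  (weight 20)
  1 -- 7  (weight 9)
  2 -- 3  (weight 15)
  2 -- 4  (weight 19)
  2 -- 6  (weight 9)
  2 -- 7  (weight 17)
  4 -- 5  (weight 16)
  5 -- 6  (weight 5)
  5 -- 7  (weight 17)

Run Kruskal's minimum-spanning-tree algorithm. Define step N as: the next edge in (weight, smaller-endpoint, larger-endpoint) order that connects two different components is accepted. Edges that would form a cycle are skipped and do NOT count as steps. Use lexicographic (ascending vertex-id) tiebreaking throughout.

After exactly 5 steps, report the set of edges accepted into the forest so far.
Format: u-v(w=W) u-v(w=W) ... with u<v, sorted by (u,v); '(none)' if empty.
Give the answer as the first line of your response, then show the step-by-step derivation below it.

0-6(w=9) 1-7(w=9) 2-3(w=15) 2-6(w=9) 5-6(w=5)

step 1: add edge 5-6 (w=5); MST = {5-6(w=5)}
step 2: add edge 0-6 (w=9); MST = {0-6(w=9) 5-6(w=5)}
step 3: add edge 1-7 (w=9); MST = {0-6(w=9) 1-7(w=9) 5-6(w=5)}
step 4: add edge 2-6 (w=9); MST = {0-6(w=9) 1-7(w=9) 2-6(w=9) 5-6(w=5)}
step 5: add edge 2-3 (w=15); MST = {0-6(w=9) 1-7(w=9) 2-3(w=15) 2-6(w=9) 5-6(w=5)}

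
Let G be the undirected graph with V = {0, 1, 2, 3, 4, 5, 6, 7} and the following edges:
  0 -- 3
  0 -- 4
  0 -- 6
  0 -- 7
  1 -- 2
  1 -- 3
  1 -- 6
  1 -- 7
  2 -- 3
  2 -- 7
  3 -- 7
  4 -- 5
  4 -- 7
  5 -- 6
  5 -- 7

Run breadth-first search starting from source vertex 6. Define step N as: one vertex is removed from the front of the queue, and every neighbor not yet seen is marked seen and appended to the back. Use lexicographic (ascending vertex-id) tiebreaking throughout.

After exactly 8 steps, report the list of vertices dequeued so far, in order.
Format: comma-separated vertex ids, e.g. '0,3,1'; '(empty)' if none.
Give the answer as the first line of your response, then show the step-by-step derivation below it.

6,0,1,5,3,4,7,2

step 1: dequeue 6; queue=[0,1,5]; order=6
step 2: dequeue 0; queue=[1,5,3,4,7]; order=6,0
step 3: dequeue 1; queue=[5,3,4,7,2]; order=6,0,1
step 4: dequeue 5; queue=[3,4,7,2]; order=6,0,1,5
step 5: dequeue 3; queue=[4,7,2]; order=6,0,1,5,3
step 6: dequeue 4; queue=[7,2]; order=6,0,1,5,3,4
step 7: dequeue 7; queue=[2]; order=6,0,1,5,3,4,7
step 8: dequeue 2; queue=[(empty)]; order=6,0,1,5,3,4,7,2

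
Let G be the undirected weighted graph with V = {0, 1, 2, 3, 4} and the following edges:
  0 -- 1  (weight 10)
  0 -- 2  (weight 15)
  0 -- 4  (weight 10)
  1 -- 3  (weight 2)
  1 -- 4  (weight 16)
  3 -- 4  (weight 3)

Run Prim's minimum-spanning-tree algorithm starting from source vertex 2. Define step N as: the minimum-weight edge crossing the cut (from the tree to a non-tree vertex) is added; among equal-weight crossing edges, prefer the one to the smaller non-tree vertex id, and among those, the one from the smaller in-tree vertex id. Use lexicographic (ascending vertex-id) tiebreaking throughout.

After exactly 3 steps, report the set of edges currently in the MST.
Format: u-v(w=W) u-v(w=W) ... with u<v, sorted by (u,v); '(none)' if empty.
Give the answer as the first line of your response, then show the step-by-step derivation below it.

0-1(w=10) 0-2(w=15) 1-3(w=2)

step 1: add edge 0-2 (w=15); MST = {0-2(w=15)}
step 2: add edge 0-1 (w=10); MST = {0-1(w=10) 0-2(w=15)}
step 3: add edge 1-3 (w=2); MST = {0-1(w=10) 0-2(w=15) 1-3(w=2)}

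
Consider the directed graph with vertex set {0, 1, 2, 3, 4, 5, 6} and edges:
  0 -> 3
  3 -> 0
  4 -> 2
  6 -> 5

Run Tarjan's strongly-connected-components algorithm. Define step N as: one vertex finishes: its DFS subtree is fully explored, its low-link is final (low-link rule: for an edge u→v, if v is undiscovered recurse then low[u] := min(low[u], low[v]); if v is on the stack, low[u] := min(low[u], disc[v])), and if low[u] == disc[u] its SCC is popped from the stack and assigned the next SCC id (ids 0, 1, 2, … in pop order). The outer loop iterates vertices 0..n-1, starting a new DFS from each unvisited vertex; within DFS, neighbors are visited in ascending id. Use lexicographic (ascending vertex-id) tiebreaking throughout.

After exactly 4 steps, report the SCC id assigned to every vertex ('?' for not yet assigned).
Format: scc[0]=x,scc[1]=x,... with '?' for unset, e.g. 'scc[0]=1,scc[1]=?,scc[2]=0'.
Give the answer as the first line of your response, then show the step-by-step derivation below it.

scc[0]=0,scc[1]=1,scc[2]=2,scc[3]=0,scc[4]=?,scc[5]=?,scc[6]=?

step 1: low=(low[0]=0,low[1]=?,low[2]=?,low[3]=0,low[4]=?,low[5]=?,low[6]=?); scc=(scc[0]=?,scc[1]=?,scc[2]=?,scc[3]=?,scc[4]=?,scc[5]=?,scc[6]=?)
step 2: low=(low[0]=0,low[1]=?,low[2]=?,low[3]=0,low[4]=?,low[5]=?,low[6]=?); scc=(scc[0]=0,scc[1]=?,scc[2]=?,scc[3]=0,scc[4]=?,scc[5]=?,scc[6]=?)
step 3: low=(low[0]=0,low[1]=2,low[2]=?,low[3]=0,low[4]=?,low[5]=?,low[6]=?); scc=(scc[0]=0,scc[1]=1,scc[2]=?,scc[3]=0,scc[4]=?,scc[5]=?,scc[6]=?)
step 4: low=(low[0]=0,low[1]=2,low[2]=3,low[3]=0,low[4]=?,low[5]=?,low[6]=?); scc=(scc[0]=0,scc[1]=1,scc[2]=2,scc[3]=0,scc[4]=?,scc[5]=?,scc[6]=?)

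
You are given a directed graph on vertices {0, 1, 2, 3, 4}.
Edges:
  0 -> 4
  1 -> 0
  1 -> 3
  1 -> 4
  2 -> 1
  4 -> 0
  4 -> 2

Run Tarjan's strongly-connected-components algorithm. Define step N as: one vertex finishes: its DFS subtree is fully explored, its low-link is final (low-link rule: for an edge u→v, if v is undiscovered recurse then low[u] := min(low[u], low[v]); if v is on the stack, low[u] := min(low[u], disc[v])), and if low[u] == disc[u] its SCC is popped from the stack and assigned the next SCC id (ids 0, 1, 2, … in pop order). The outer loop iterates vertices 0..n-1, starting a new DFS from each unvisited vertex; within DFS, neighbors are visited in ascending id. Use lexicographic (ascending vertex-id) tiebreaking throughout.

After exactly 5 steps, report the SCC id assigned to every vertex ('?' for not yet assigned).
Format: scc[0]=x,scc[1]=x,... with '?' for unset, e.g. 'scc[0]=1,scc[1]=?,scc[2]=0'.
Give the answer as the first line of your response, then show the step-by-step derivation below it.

scc[0]=1,scc[1]=1,scc[2]=1,scc[3]=0,scc[4]=1

step 1: low=(low[0]=0,low[1]=0,low[2]=2,low[3]=4,low[4]=0); scc=(scc[0]=?,scc[1]=?,scc[2]=?,scc[3]=0,scc[4]=?)
step 2: low=(low[0]=0,low[1]=0,low[2]=2,low[3]=4,low[4]=0); scc=(scc[0]=?,scc[1]=?,scc[2]=?,scc[3]=0,scc[4]=?)
step 3: low=(low[0]=0,low[1]=0,low[2]=0,low[3]=4,low[4]=0); scc=(scc[0]=?,scc[1]=?,scc[2]=?,scc[3]=0,scc[4]=?)
step 4: low=(low[0]=0,low[1]=0,low[2]=0,low[3]=4,low[4]=0); scc=(scc[0]=?,scc[1]=?,scc[2]=?,scc[3]=0,scc[4]=?)
step 5: low=(low[0]=0,low[1]=0,low[2]=0,low[3]=4,low[4]=0); scc=(scc[0]=1,scc[1]=1,scc[2]=1,scc[3]=0,scc[4]=1)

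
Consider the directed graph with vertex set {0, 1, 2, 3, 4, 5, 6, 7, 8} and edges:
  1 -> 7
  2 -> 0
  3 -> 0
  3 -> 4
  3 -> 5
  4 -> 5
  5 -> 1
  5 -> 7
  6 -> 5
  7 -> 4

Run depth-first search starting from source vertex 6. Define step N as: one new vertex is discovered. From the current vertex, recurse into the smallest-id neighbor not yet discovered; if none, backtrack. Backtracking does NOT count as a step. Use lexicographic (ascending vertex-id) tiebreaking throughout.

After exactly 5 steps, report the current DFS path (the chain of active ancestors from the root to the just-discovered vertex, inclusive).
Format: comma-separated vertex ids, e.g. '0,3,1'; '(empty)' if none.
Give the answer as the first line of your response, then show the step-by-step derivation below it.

6,5,1,7,4

step 1: discover 6; path=6; order=6
step 2: discover 5; path=6>5; order=6,5
step 3: discover 1; path=6>5>1; order=6,5,1
step 4: discover 7; path=6>5>1>7; order=6,5,1,7
step 5: discover 4; path=6>5>1>7>4; order=6,5,1,7,4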